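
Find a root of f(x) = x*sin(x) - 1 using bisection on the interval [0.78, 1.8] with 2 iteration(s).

f(x) = x*sin(x) - 1
Initial interval: [0.78, 1.8]

Iteration 1:
  c_1 = (0.780000 + 1.800000)/2 = 1.290000
  f(c_1) = f(1.290000) = 0.239477
  f(a) × f(c) < 0, new interval: [0.780000, 1.290000]
Iteration 2:
  c_2 = (0.780000 + 1.290000)/2 = 1.035000
  f(c_2) = f(1.035000) = -0.110042
  f(a) × f(c) ≥ 0, new interval: [1.035000, 1.290000]

After 2 iteration(s), the approximation is c_2 = 1.035000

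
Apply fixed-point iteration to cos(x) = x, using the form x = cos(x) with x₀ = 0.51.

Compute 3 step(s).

Equation: cos(x) = x
Fixed-point form: x = cos(x)
x₀ = 0.51

x_1 = g(0.510000) = 0.872745
x_2 = g(0.872745) = 0.642726
x_3 = g(0.642726) = 0.800465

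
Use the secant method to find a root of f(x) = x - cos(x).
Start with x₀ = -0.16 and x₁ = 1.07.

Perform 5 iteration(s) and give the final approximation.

f(x) = x - cos(x)
x₀ = -0.16, x₁ = 1.07

Secant formula: x_{n+1} = x_n - f(x_n)(x_n - x_{n-1})/(f(x_n) - f(x_{n-1}))

Iteration 1:
  f(-0.160000) = -1.147227
  f(1.070000) = 0.589876
  x_2 = 1.070000 - 0.589876×(1.070000 - (-0.160000))/(0.589876 - (-1.147227))
       = 0.652323
Iteration 2:
  f(1.070000) = 0.589876
  f(0.652323) = -0.142352
  x_3 = 0.652323 - (-0.142352)×(0.652323 - 1.070000)/(-0.142352 - 0.589876)
       = 0.733524
Iteration 3:
  f(0.652323) = -0.142352
  f(0.733524) = -0.009296
  x_4 = 0.733524 - (-0.009296)×(0.733524 - 0.652323)/(-0.009296 - (-0.142352))
       = 0.739197
Iteration 4:
  f(0.733524) = -0.009296
  f(0.739197) = 0.000187
  x_5 = 0.739197 - 0.000187×(0.739197 - 0.733524)/(0.000187 - (-0.009296))
       = 0.739085
Iteration 5:
  f(0.739197) = 0.000187
  f(0.739085) = 0.000000
  x_6 = 0.739085 - 0.000000×(0.739085 - 0.739197)/(0.000000 - 0.000187)
       = 0.739085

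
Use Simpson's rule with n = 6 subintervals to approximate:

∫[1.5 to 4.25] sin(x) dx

f(x) = sin(x)
a = 1.5, b = 4.25, n = 6
h = (b - a)/n = 0.458333

Simpson's rule: (h/3)[f(x₀) + 4f(x₁) + 2f(x₂) + ... + f(xₙ)]

x_0 = 1.5000, f(x_0) = 0.997495, coefficient = 1
x_1 = 1.9583, f(x_1) = 0.925843, coefficient = 4
x_2 = 2.4167, f(x_2) = 0.663080, coefficient = 2
x_3 = 2.8750, f(x_3) = 0.263446, coefficient = 4
x_4 = 3.3333, f(x_4) = -0.190568, coefficient = 2
x_5 = 3.7917, f(x_5) = -0.605245, coefficient = 4
x_6 = 4.2500, f(x_6) = -0.894989, coefficient = 1

I ≈ (0.458333/3) × 3.383703 = 0.516955
Exact value: 0.516825
Error: 0.000130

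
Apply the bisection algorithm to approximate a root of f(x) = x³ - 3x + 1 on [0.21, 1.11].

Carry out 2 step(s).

f(x) = x³ - 3x + 1
Initial interval: [0.21, 1.11]

Iteration 1:
  c_1 = (0.210000 + 1.110000)/2 = 0.660000
  f(c_1) = f(0.660000) = -0.692504
  f(a) × f(c) < 0, new interval: [0.210000, 0.660000]
Iteration 2:
  c_2 = (0.210000 + 0.660000)/2 = 0.435000
  f(c_2) = f(0.435000) = -0.222687
  f(a) × f(c) < 0, new interval: [0.210000, 0.435000]

After 2 iteration(s), the approximation is c_2 = 0.435000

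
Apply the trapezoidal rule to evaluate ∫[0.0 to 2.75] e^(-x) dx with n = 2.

f(x) = e^(-x)
a = 0.0, b = 2.75, n = 2
h = (b - a)/n = 1.375000

Trapezoidal rule: (h/2)[f(x₀) + 2f(x₁) + 2f(x₂) + ... + f(xₙ)]

x_0 = 0.0000, f(x_0) = 1.000000, coefficient = 1
x_1 = 1.3750, f(x_1) = 0.252840, coefficient = 2
x_2 = 2.7500, f(x_2) = 0.063928, coefficient = 1

I ≈ (1.375000/2) × 1.569607 = 1.079105
Exact value: 0.936072
Error: 0.143033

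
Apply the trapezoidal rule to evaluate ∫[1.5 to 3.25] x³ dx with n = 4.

f(x) = x³
a = 1.5, b = 3.25, n = 4
h = (b - a)/n = 0.437500

Trapezoidal rule: (h/2)[f(x₀) + 2f(x₁) + 2f(x₂) + ... + f(xₙ)]

x_0 = 1.5000, f(x_0) = 3.375000, coefficient = 1
x_1 = 1.9375, f(x_1) = 7.273193, coefficient = 2
x_2 = 2.3750, f(x_2) = 13.396484, coefficient = 2
x_3 = 2.8125, f(x_3) = 22.247314, coefficient = 2
x_4 = 3.2500, f(x_4) = 34.328125, coefficient = 1

I ≈ (0.437500/2) × 123.537109 = 27.023743
Exact value: 26.625977
Error: 0.397766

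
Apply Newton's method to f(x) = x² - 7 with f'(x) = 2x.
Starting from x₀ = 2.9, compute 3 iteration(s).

f(x) = x² - 7
f'(x) = 2x
x₀ = 2.9

Newton-Raphson formula: x_{n+1} = x_n - f(x_n)/f'(x_n)

Iteration 1:
  f(2.900000) = 1.410000
  f'(2.900000) = 5.800000
  x_1 = 2.900000 - 1.410000/5.800000 = 2.656897
Iteration 2:
  f(2.656897) = 0.059099
  f'(2.656897) = 5.313793
  x_2 = 2.656897 - 0.059099/5.313793 = 2.645775
Iteration 3:
  f(2.645775) = 0.000124
  f'(2.645775) = 5.291549
  x_3 = 2.645775 - 0.000124/5.291549 = 2.645751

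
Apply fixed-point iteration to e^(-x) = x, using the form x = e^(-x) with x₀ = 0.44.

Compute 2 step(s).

Equation: e^(-x) = x
Fixed-point form: x = e^(-x)
x₀ = 0.44

x_1 = g(0.440000) = 0.644036
x_2 = g(0.644036) = 0.525168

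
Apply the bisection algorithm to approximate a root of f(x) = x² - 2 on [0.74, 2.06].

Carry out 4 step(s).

f(x) = x² - 2
Initial interval: [0.74, 2.06]

Iteration 1:
  c_1 = (0.740000 + 2.060000)/2 = 1.400000
  f(c_1) = f(1.400000) = -0.040000
  f(a) × f(c) ≥ 0, new interval: [1.400000, 2.060000]
Iteration 2:
  c_2 = (1.400000 + 2.060000)/2 = 1.730000
  f(c_2) = f(1.730000) = 0.992900
  f(a) × f(c) < 0, new interval: [1.400000, 1.730000]
Iteration 3:
  c_3 = (1.400000 + 1.730000)/2 = 1.565000
  f(c_3) = f(1.565000) = 0.449225
  f(a) × f(c) < 0, new interval: [1.400000, 1.565000]
Iteration 4:
  c_4 = (1.400000 + 1.565000)/2 = 1.482500
  f(c_4) = f(1.482500) = 0.197806
  f(a) × f(c) < 0, new interval: [1.400000, 1.482500]

After 4 iteration(s), the approximation is c_4 = 1.482500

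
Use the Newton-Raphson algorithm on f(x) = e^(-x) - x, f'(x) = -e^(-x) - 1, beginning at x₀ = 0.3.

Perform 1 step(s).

f(x) = e^(-x) - x
f'(x) = -e^(-x) - 1
x₀ = 0.3

Newton-Raphson formula: x_{n+1} = x_n - f(x_n)/f'(x_n)

Iteration 1:
  f(0.300000) = 0.440818
  f'(0.300000) = -1.740818
  x_1 = 0.300000 - 0.440818/(-1.740818) = 0.553225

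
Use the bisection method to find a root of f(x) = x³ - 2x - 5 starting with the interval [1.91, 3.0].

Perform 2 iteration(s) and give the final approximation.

f(x) = x³ - 2x - 5
Initial interval: [1.91, 3.0]

Iteration 1:
  c_1 = (1.910000 + 3.000000)/2 = 2.455000
  f(c_1) = f(2.455000) = 4.886346
  f(a) × f(c) < 0, new interval: [1.910000, 2.455000]
Iteration 2:
  c_2 = (1.910000 + 2.455000)/2 = 2.182500
  f(c_2) = f(2.182500) = 1.030916
  f(a) × f(c) < 0, new interval: [1.910000, 2.182500]

After 2 iteration(s), the approximation is c_2 = 2.182500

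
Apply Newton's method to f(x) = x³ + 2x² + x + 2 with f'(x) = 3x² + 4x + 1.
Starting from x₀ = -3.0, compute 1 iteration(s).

f(x) = x³ + 2x² + x + 2
f'(x) = 3x² + 4x + 1
x₀ = -3.0

Newton-Raphson formula: x_{n+1} = x_n - f(x_n)/f'(x_n)

Iteration 1:
  f(-3.000000) = -10.000000
  f'(-3.000000) = 16.000000
  x_1 = -3.000000 - (-10.000000)/16.000000 = -2.375000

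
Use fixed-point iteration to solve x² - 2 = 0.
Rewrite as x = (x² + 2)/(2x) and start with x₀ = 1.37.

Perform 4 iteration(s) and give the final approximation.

Equation: x² - 2 = 0
Fixed-point form: x = (x² + 2)/(2x)
x₀ = 1.37

x_1 = g(1.370000) = 1.414927
x_2 = g(1.414927) = 1.414214
x_3 = g(1.414214) = 1.414214
x_4 = g(1.414214) = 1.414214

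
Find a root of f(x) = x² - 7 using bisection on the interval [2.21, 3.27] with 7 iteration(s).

f(x) = x² - 7
Initial interval: [2.21, 3.27]

Iteration 1:
  c_1 = (2.210000 + 3.270000)/2 = 2.740000
  f(c_1) = f(2.740000) = 0.507600
  f(a) × f(c) < 0, new interval: [2.210000, 2.740000]
Iteration 2:
  c_2 = (2.210000 + 2.740000)/2 = 2.475000
  f(c_2) = f(2.475000) = -0.874375
  f(a) × f(c) ≥ 0, new interval: [2.475000, 2.740000]
Iteration 3:
  c_3 = (2.475000 + 2.740000)/2 = 2.607500
  f(c_3) = f(2.607500) = -0.200944
  f(a) × f(c) ≥ 0, new interval: [2.607500, 2.740000]
Iteration 4:
  c_4 = (2.607500 + 2.740000)/2 = 2.673750
  f(c_4) = f(2.673750) = 0.148939
  f(a) × f(c) < 0, new interval: [2.607500, 2.673750]
Iteration 5:
  c_5 = (2.607500 + 2.673750)/2 = 2.640625
  f(c_5) = f(2.640625) = -0.027100
  f(a) × f(c) ≥ 0, new interval: [2.640625, 2.673750]
Iteration 6:
  c_6 = (2.640625 + 2.673750)/2 = 2.657188
  f(c_6) = f(2.657188) = 0.060645
  f(a) × f(c) < 0, new interval: [2.640625, 2.657188]
Iteration 7:
  c_7 = (2.640625 + 2.657188)/2 = 2.648906
  f(c_7) = f(2.648906) = 0.016704
  f(a) × f(c) < 0, new interval: [2.640625, 2.648906]

After 7 iteration(s), the approximation is c_7 = 2.648906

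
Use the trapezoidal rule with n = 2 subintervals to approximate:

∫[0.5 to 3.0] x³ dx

f(x) = x³
a = 0.5, b = 3.0, n = 2
h = (b - a)/n = 1.250000

Trapezoidal rule: (h/2)[f(x₀) + 2f(x₁) + 2f(x₂) + ... + f(xₙ)]

x_0 = 0.5000, f(x_0) = 0.125000, coefficient = 1
x_1 = 1.7500, f(x_1) = 5.359375, coefficient = 2
x_2 = 3.0000, f(x_2) = 27.000000, coefficient = 1

I ≈ (1.250000/2) × 37.843750 = 23.652344
Exact value: 20.234375
Error: 3.417969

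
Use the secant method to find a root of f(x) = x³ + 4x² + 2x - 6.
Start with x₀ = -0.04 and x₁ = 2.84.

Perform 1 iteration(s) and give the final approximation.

f(x) = x³ + 4x² + 2x - 6
x₀ = -0.04, x₁ = 2.84

Secant formula: x_{n+1} = x_n - f(x_n)(x_n - x_{n-1})/(f(x_n) - f(x_{n-1}))

Iteration 1:
  f(-0.040000) = -6.073664
  f(2.840000) = 54.848704
  x_2 = 2.840000 - 54.848704×(2.840000 - (-0.040000))/(54.848704 - (-6.073664))
       = 0.247122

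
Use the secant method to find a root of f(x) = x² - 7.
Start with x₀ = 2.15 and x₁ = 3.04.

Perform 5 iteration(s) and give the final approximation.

f(x) = x² - 7
x₀ = 2.15, x₁ = 3.04

Secant formula: x_{n+1} = x_n - f(x_n)(x_n - x_{n-1})/(f(x_n) - f(x_{n-1}))

Iteration 1:
  f(2.150000) = -2.377500
  f(3.040000) = 2.241600
  x_2 = 3.040000 - 2.241600×(3.040000 - 2.150000)/(2.241600 - (-2.377500))
       = 2.608092
Iteration 2:
  f(3.040000) = 2.241600
  f(2.608092) = -0.197854
  x_3 = 2.608092 - (-0.197854)×(2.608092 - 3.040000)/(-0.197854 - 2.241600)
       = 2.643123
Iteration 3:
  f(2.608092) = -0.197854
  f(2.643123) = -0.013903
  x_4 = 2.643123 - (-0.013903)×(2.643123 - 2.608092)/(-0.013903 - (-0.197854))
       = 2.645770
Iteration 4:
  f(2.643123) = -0.013903
  f(2.645770) = 0.000100
  x_5 = 2.645770 - 0.000100×(2.645770 - 2.643123)/(0.000100 - (-0.013903))
       = 2.645751
Iteration 5:
  f(2.645770) = 0.000100
  f(2.645751) = 0.000000
  x_6 = 2.645751 - 0.000000×(2.645751 - 2.645770)/(0.000000 - 0.000100)
       = 2.645751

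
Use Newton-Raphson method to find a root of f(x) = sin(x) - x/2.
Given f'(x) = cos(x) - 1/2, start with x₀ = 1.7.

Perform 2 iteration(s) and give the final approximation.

f(x) = sin(x) - x/2
f'(x) = cos(x) - 1/2
x₀ = 1.7

Newton-Raphson formula: x_{n+1} = x_n - f(x_n)/f'(x_n)

Iteration 1:
  f(1.700000) = 0.141665
  f'(1.700000) = -0.628844
  x_1 = 1.700000 - 0.141665/(-0.628844) = 1.925278
Iteration 2:
  f(1.925278) = -0.024812
  f'(1.925278) = -0.847104
  x_2 = 1.925278 - (-0.024812)/(-0.847104) = 1.895987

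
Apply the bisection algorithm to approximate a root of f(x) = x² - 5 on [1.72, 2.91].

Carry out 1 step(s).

f(x) = x² - 5
Initial interval: [1.72, 2.91]

Iteration 1:
  c_1 = (1.720000 + 2.910000)/2 = 2.315000
  f(c_1) = f(2.315000) = 0.359225
  f(a) × f(c) < 0, new interval: [1.720000, 2.315000]

After 1 iteration(s), the approximation is c_1 = 2.315000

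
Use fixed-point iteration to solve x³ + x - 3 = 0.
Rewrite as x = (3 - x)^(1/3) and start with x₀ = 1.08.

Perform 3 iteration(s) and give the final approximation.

Equation: x³ + x - 3 = 0
Fixed-point form: x = (3 - x)^(1/3)
x₀ = 1.08

x_1 = g(1.080000) = 1.242893
x_2 = g(1.242893) = 1.206700
x_3 = g(1.206700) = 1.214929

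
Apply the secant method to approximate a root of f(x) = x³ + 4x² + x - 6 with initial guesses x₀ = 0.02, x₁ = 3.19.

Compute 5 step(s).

f(x) = x³ + 4x² + x - 6
x₀ = 0.02, x₁ = 3.19

Secant formula: x_{n+1} = x_n - f(x_n)(x_n - x_{n-1})/(f(x_n) - f(x_{n-1}))

Iteration 1:
  f(0.020000) = -5.978392
  f(3.190000) = 70.356159
  x_2 = 3.190000 - 70.356159×(3.190000 - 0.020000)/(70.356159 - (-5.978392))
       = 0.268269
Iteration 2:
  f(3.190000) = 70.356159
  f(0.268269) = -5.424551
  x_3 = 0.268269 - (-5.424551)×(0.268269 - 3.190000)/(-5.424551 - 70.356159)
       = 0.477413
Iteration 3:
  f(0.268269) = -5.424551
  f(0.477413) = -4.502081
  x_4 = 0.477413 - (-4.502081)×(0.477413 - 0.268269)/(-4.502081 - (-5.424551))
       = 1.498132
Iteration 4:
  f(0.477413) = -4.502081
  f(1.498132) = 7.838142
  x_5 = 1.498132 - 7.838142×(1.498132 - 0.477413)/(7.838142 - (-4.502081))
       = 0.849802
Iteration 5:
  f(1.498132) = 7.838142
  f(0.849802) = -1.647850
  x_6 = 0.849802 - (-1.647850)×(0.849802 - 1.498132)/(-1.647850 - 7.838142)
       = 0.962426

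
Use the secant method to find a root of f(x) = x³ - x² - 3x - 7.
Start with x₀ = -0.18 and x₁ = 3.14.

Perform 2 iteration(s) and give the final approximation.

f(x) = x³ - x² - 3x - 7
x₀ = -0.18, x₁ = 3.14

Secant formula: x_{n+1} = x_n - f(x_n)(x_n - x_{n-1})/(f(x_n) - f(x_{n-1}))

Iteration 1:
  f(-0.180000) = -6.498232
  f(3.140000) = 4.679544
  x_2 = 3.140000 - 4.679544×(3.140000 - (-0.180000))/(4.679544 - (-6.498232))
       = 1.750091
Iteration 2:
  f(3.140000) = 4.679544
  f(1.750091) = -9.952879
  x_3 = 1.750091 - (-9.952879)×(1.750091 - 3.140000)/(-9.952879 - 4.679544)
       = 2.695498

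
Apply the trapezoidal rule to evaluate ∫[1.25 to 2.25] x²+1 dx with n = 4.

f(x) = x²+1
a = 1.25, b = 2.25, n = 4
h = (b - a)/n = 0.250000

Trapezoidal rule: (h/2)[f(x₀) + 2f(x₁) + 2f(x₂) + ... + f(xₙ)]

x_0 = 1.2500, f(x_0) = 2.562500, coefficient = 1
x_1 = 1.5000, f(x_1) = 3.250000, coefficient = 2
x_2 = 1.7500, f(x_2) = 4.062500, coefficient = 2
x_3 = 2.0000, f(x_3) = 5.000000, coefficient = 2
x_4 = 2.2500, f(x_4) = 6.062500, coefficient = 1

I ≈ (0.250000/2) × 33.250000 = 4.156250
Exact value: 4.145833
Error: 0.010417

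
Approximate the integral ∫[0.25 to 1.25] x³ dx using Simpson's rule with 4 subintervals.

f(x) = x³
a = 0.25, b = 1.25, n = 4
h = (b - a)/n = 0.250000

Simpson's rule: (h/3)[f(x₀) + 4f(x₁) + 2f(x₂) + ... + f(xₙ)]

x_0 = 0.2500, f(x_0) = 0.015625, coefficient = 1
x_1 = 0.5000, f(x_1) = 0.125000, coefficient = 4
x_2 = 0.7500, f(x_2) = 0.421875, coefficient = 2
x_3 = 1.0000, f(x_3) = 1.000000, coefficient = 4
x_4 = 1.2500, f(x_4) = 1.953125, coefficient = 1

I ≈ (0.250000/3) × 7.312500 = 0.609375
Exact value: 0.609375
Error: 0.000000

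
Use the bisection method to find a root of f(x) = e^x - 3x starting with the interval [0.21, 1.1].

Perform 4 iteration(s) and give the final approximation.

f(x) = e^x - 3x
Initial interval: [0.21, 1.1]

Iteration 1:
  c_1 = (0.210000 + 1.100000)/2 = 0.655000
  f(c_1) = f(0.655000) = -0.039857
  f(a) × f(c) < 0, new interval: [0.210000, 0.655000]
Iteration 2:
  c_2 = (0.210000 + 0.655000)/2 = 0.432500
  f(c_2) = f(0.432500) = 0.243605
  f(a) × f(c) ≥ 0, new interval: [0.432500, 0.655000]
Iteration 3:
  c_3 = (0.432500 + 0.655000)/2 = 0.543750
  f(c_3) = f(0.543750) = 0.091204
  f(a) × f(c) ≥ 0, new interval: [0.543750, 0.655000]
Iteration 4:
  c_4 = (0.543750 + 0.655000)/2 = 0.599375
  f(c_4) = f(0.599375) = 0.022855
  f(a) × f(c) ≥ 0, new interval: [0.599375, 0.655000]

After 4 iteration(s), the approximation is c_4 = 0.599375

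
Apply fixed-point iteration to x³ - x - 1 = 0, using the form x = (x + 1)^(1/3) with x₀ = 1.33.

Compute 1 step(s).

Equation: x³ - x - 1 = 0
Fixed-point form: x = (x + 1)^(1/3)
x₀ = 1.33

x_1 = g(1.330000) = 1.325721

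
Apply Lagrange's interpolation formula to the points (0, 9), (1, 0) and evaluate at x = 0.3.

Lagrange interpolation formula:
P(x) = Σ yᵢ × Lᵢ(x)
where Lᵢ(x) = Π_{j≠i} (x - xⱼ)/(xᵢ - xⱼ)

L_0(0.3) = (0.3 - 1)/(0 - 1) = 0.700000
L_1(0.3) = (0.3 - 0)/(1 - 0) = 0.300000

P(0.3) = 9×L_0(0.3) + 0×L_1(0.3)
P(0.3) = 6.300000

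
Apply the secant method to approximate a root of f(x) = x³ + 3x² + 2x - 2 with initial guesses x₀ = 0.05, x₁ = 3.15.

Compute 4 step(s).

f(x) = x³ + 3x² + 2x - 2
x₀ = 0.05, x₁ = 3.15

Secant formula: x_{n+1} = x_n - f(x_n)(x_n - x_{n-1})/(f(x_n) - f(x_{n-1}))

Iteration 1:
  f(0.050000) = -1.892375
  f(3.150000) = 65.323375
  x_2 = 3.150000 - 65.323375×(3.150000 - 0.050000)/(65.323375 - (-1.892375))
       = 0.137277
Iteration 2:
  f(3.150000) = 65.323375
  f(0.137277) = -1.666325
  x_3 = 0.137277 - (-1.666325)×(0.137277 - 3.150000)/(-1.666325 - 65.323375)
       = 0.212216
Iteration 3:
  f(0.137277) = -1.666325
  f(0.212216) = -1.430903
  x_4 = 0.212216 - (-1.430903)×(0.212216 - 0.137277)/(-1.430903 - (-1.666325))
       = 0.667702
Iteration 4:
  f(0.212216) = -1.430903
  f(0.667702) = 0.970557
  x_5 = 0.667702 - 0.970557×(0.667702 - 0.212216)/(0.970557 - (-1.430903))
       = 0.483616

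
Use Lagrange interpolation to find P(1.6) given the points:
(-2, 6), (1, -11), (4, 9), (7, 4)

Lagrange interpolation formula:
P(x) = Σ yᵢ × Lᵢ(x)
where Lᵢ(x) = Π_{j≠i} (x - xⱼ)/(xᵢ - xⱼ)

L_0(1.6) = (1.6 - 1)/(-2 - 1) × (1.6 - 4)/(-2 - 4) × (1.6 - 7)/(-2 - 7) = -0.048000
L_1(1.6) = (1.6 - (-2))/(1 - (-2)) × (1.6 - 4)/(1 - 4) × (1.6 - 7)/(1 - 7) = 0.864000
L_2(1.6) = (1.6 - (-2))/(4 - (-2)) × (1.6 - 1)/(4 - 1) × (1.6 - 7)/(4 - 7) = 0.216000
L_3(1.6) = (1.6 - (-2))/(7 - (-2)) × (1.6 - 1)/(7 - 1) × (1.6 - 4)/(7 - 4) = -0.032000

P(1.6) = 6×L_0(1.6) + (-11)×L_1(1.6) + 9×L_2(1.6) + 4×L_3(1.6)
P(1.6) = -7.976000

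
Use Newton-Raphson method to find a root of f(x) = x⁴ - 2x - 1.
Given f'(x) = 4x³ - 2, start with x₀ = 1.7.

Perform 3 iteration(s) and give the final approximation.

f(x) = x⁴ - 2x - 1
f'(x) = 4x³ - 2
x₀ = 1.7

Newton-Raphson formula: x_{n+1} = x_n - f(x_n)/f'(x_n)

Iteration 1:
  f(1.700000) = 3.952100
  f'(1.700000) = 17.652000
  x_1 = 1.700000 - 3.952100/17.652000 = 1.476110
Iteration 2:
  f(1.476110) = 0.795392
  f'(1.476110) = 10.865198
  x_2 = 1.476110 - 0.795392/10.865198 = 1.402905
Iteration 3:
  f(1.402905) = 0.067773
  f'(1.402905) = 9.044464
  x_3 = 1.402905 - 0.067773/9.044464 = 1.395412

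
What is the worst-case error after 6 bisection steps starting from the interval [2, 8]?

Bisection error bound: |error| ≤ (b-a)/2^n
|error| ≤ (8 - 2)/2^6 = 6/2^6
|error| ≤ 0.0937500000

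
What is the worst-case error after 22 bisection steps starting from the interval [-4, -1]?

Bisection error bound: |error| ≤ (b-a)/2^n
|error| ≤ (-1 - (-4))/2^22 = 3/2^22
|error| ≤ 0.0000007153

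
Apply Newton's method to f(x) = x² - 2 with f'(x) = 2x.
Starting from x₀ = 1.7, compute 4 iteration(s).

f(x) = x² - 2
f'(x) = 2x
x₀ = 1.7

Newton-Raphson formula: x_{n+1} = x_n - f(x_n)/f'(x_n)

Iteration 1:
  f(1.700000) = 0.890000
  f'(1.700000) = 3.400000
  x_1 = 1.700000 - 0.890000/3.400000 = 1.438235
Iteration 2:
  f(1.438235) = 0.068521
  f'(1.438235) = 2.876471
  x_2 = 1.438235 - 0.068521/2.876471 = 1.414414
Iteration 3:
  f(1.414414) = 0.000567
  f'(1.414414) = 2.828828
  x_3 = 1.414414 - 0.000567/2.828828 = 1.414214
Iteration 4:
  f(1.414214) = 0.000000
  f'(1.414214) = 2.828427
  x_4 = 1.414214 - 0.000000/2.828427 = 1.414214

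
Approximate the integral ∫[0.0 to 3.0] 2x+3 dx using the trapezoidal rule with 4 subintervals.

f(x) = 2x+3
a = 0.0, b = 3.0, n = 4
h = (b - a)/n = 0.750000

Trapezoidal rule: (h/2)[f(x₀) + 2f(x₁) + 2f(x₂) + ... + f(xₙ)]

x_0 = 0.0000, f(x_0) = 3.000000, coefficient = 1
x_1 = 0.7500, f(x_1) = 4.500000, coefficient = 2
x_2 = 1.5000, f(x_2) = 6.000000, coefficient = 2
x_3 = 2.2500, f(x_3) = 7.500000, coefficient = 2
x_4 = 3.0000, f(x_4) = 9.000000, coefficient = 1

I ≈ (0.750000/2) × 48.000000 = 18.000000
Exact value: 18.000000
Error: 0.000000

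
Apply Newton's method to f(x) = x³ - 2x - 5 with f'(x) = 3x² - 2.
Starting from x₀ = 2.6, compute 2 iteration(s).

f(x) = x³ - 2x - 5
f'(x) = 3x² - 2
x₀ = 2.6

Newton-Raphson formula: x_{n+1} = x_n - f(x_n)/f'(x_n)

Iteration 1:
  f(2.600000) = 7.376000
  f'(2.600000) = 18.280000
  x_1 = 2.600000 - 7.376000/18.280000 = 2.196499
Iteration 2:
  f(2.196499) = 1.204247
  f'(2.196499) = 12.473822
  x_2 = 2.196499 - 1.204247/12.473822 = 2.099957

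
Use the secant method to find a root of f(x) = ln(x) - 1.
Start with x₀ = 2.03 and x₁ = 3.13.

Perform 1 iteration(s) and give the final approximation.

f(x) = ln(x) - 1
x₀ = 2.03, x₁ = 3.13

Secant formula: x_{n+1} = x_n - f(x_n)(x_n - x_{n-1})/(f(x_n) - f(x_{n-1}))

Iteration 1:
  f(2.030000) = -0.291964
  f(3.130000) = 0.141033
  x_2 = 3.130000 - 0.141033×(3.130000 - 2.030000)/(0.141033 - (-0.291964))
       = 2.771715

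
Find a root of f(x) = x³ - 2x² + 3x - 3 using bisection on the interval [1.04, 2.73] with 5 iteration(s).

f(x) = x³ - 2x² + 3x - 3
Initial interval: [1.04, 2.73]

Iteration 1:
  c_1 = (1.040000 + 2.730000)/2 = 1.885000
  f(c_1) = f(1.885000) = 2.246379
  f(a) × f(c) < 0, new interval: [1.040000, 1.885000]
Iteration 2:
  c_2 = (1.040000 + 1.885000)/2 = 1.462500
  f(c_2) = f(1.462500) = 0.237838
  f(a) × f(c) < 0, new interval: [1.040000, 1.462500]
Iteration 3:
  c_3 = (1.040000 + 1.462500)/2 = 1.251250
  f(c_3) = f(1.251250) = -0.418513
  f(a) × f(c) ≥ 0, new interval: [1.251250, 1.462500]
Iteration 4:
  c_4 = (1.251250 + 1.462500)/2 = 1.356875
  f(c_4) = f(1.356875) = -0.113439
  f(a) × f(c) ≥ 0, new interval: [1.356875, 1.462500]
Iteration 5:
  c_5 = (1.356875 + 1.462500)/2 = 1.409687
  f(c_5) = f(1.409687) = 0.055982
  f(a) × f(c) < 0, new interval: [1.356875, 1.409687]

After 5 iteration(s), the approximation is c_5 = 1.409687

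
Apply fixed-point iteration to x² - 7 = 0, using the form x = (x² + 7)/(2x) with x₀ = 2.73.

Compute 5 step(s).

Equation: x² - 7 = 0
Fixed-point form: x = (x² + 7)/(2x)
x₀ = 2.73

x_1 = g(2.730000) = 2.647051
x_2 = g(2.647051) = 2.645752
x_3 = g(2.645752) = 2.645751
x_4 = g(2.645751) = 2.645751
x_5 = g(2.645751) = 2.645751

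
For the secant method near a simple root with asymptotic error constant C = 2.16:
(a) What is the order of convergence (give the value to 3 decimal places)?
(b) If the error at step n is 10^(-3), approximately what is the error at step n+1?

(a) Secant method has superlinear convergence with order φ = (1+√5)/2 ≈ 1.618.
    This means |e_{n+1}| ≈ C|e_n|^1.618.

(b) With |e_n| = 10^(-3) and C = 2.16:
    |e_{n+1}| ≈ 2.16 × (10^(-3))^1.618 = 2.16 × 10^(-4.85)

(a) ≈ 1.618 (golden ratio); (b) |e_{n+1}| ≈ 3.022e-05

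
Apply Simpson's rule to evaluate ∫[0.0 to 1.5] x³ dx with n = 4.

f(x) = x³
a = 0.0, b = 1.5, n = 4
h = (b - a)/n = 0.375000

Simpson's rule: (h/3)[f(x₀) + 4f(x₁) + 2f(x₂) + ... + f(xₙ)]

x_0 = 0.0000, f(x_0) = 0.000000, coefficient = 1
x_1 = 0.3750, f(x_1) = 0.052734, coefficient = 4
x_2 = 0.7500, f(x_2) = 0.421875, coefficient = 2
x_3 = 1.1250, f(x_3) = 1.423828, coefficient = 4
x_4 = 1.5000, f(x_4) = 3.375000, coefficient = 1

I ≈ (0.375000/3) × 10.125000 = 1.265625
Exact value: 1.265625
Error: 0.000000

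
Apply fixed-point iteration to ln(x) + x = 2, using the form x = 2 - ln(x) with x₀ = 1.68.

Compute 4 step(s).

Equation: ln(x) + x = 2
Fixed-point form: x = 2 - ln(x)
x₀ = 1.68

x_1 = g(1.680000) = 1.481206
x_2 = g(1.481206) = 1.607143
x_3 = g(1.607143) = 1.525542
x_4 = g(1.525542) = 1.577650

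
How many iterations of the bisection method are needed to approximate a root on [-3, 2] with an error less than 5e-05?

We need (b-a)/2^n ≤ 5e-05
(2 - (-3))/2^n ≤ 5e-05
5/2^n ≤ 5e-05
2^n ≥ 100000
n ≥ log₂(100000) = 16.61
n ≥ 17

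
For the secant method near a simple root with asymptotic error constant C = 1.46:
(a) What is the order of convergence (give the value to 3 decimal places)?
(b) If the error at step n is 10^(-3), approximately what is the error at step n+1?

(a) Secant method has superlinear convergence with order φ = (1+√5)/2 ≈ 1.618.
    This means |e_{n+1}| ≈ C|e_n|^1.618.

(b) With |e_n| = 10^(-3) and C = 1.46:
    |e_{n+1}| ≈ 1.46 × (10^(-3))^1.618 = 1.46 × 10^(-4.85)

(a) ≈ 1.618 (golden ratio); (b) |e_{n+1}| ≈ 2.043e-05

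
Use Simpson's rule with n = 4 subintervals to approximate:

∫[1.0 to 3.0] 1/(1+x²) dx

f(x) = 1/(1+x²)
a = 1.0, b = 3.0, n = 4
h = (b - a)/n = 0.500000

Simpson's rule: (h/3)[f(x₀) + 4f(x₁) + 2f(x₂) + ... + f(xₙ)]

x_0 = 1.0000, f(x_0) = 0.500000, coefficient = 1
x_1 = 1.5000, f(x_1) = 0.307692, coefficient = 4
x_2 = 2.0000, f(x_2) = 0.200000, coefficient = 2
x_3 = 2.5000, f(x_3) = 0.137931, coefficient = 4
x_4 = 3.0000, f(x_4) = 0.100000, coefficient = 1

I ≈ (0.500000/3) × 2.782493 = 0.463749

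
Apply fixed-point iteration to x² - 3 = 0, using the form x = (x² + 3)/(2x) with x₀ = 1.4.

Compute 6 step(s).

Equation: x² - 3 = 0
Fixed-point form: x = (x² + 3)/(2x)
x₀ = 1.4

x_1 = g(1.400000) = 1.771429
x_2 = g(1.771429) = 1.732488
x_3 = g(1.732488) = 1.732051
x_4 = g(1.732051) = 1.732051
x_5 = g(1.732051) = 1.732051
x_6 = g(1.732051) = 1.732051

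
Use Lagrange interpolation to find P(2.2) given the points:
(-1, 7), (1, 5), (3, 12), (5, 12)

Lagrange interpolation formula:
P(x) = Σ yᵢ × Lᵢ(x)
where Lᵢ(x) = Π_{j≠i} (x - xⱼ)/(xᵢ - xⱼ)

L_0(2.2) = (2.2 - 1)/(-1 - 1) × (2.2 - 3)/(-1 - 3) × (2.2 - 5)/(-1 - 5) = -0.056000
L_1(2.2) = (2.2 - (-1))/(1 - (-1)) × (2.2 - 3)/(1 - 3) × (2.2 - 5)/(1 - 5) = 0.448000
L_2(2.2) = (2.2 - (-1))/(3 - (-1)) × (2.2 - 1)/(3 - 1) × (2.2 - 5)/(3 - 5) = 0.672000
L_3(2.2) = (2.2 - (-1))/(5 - (-1)) × (2.2 - 1)/(5 - 1) × (2.2 - 3)/(5 - 3) = -0.064000

P(2.2) = 7×L_0(2.2) + 5×L_1(2.2) + 12×L_2(2.2) + 12×L_3(2.2)
P(2.2) = 9.144000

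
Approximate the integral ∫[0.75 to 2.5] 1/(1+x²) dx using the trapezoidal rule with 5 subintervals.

f(x) = 1/(1+x²)
a = 0.75, b = 2.5, n = 5
h = (b - a)/n = 0.350000

Trapezoidal rule: (h/2)[f(x₀) + 2f(x₁) + 2f(x₂) + ... + f(xₙ)]

x_0 = 0.7500, f(x_0) = 0.640000, coefficient = 1
x_1 = 1.1000, f(x_1) = 0.452489, coefficient = 2
x_2 = 1.4500, f(x_2) = 0.322321, coefficient = 2
x_3 = 1.8000, f(x_3) = 0.235849, coefficient = 2
x_4 = 2.1500, f(x_4) = 0.177857, coefficient = 2
x_5 = 2.5000, f(x_5) = 0.137931, coefficient = 1

I ≈ (0.350000/2) × 3.154962 = 0.552118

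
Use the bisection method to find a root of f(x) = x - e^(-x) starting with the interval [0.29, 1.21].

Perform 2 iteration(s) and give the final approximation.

f(x) = x - e^(-x)
Initial interval: [0.29, 1.21]

Iteration 1:
  c_1 = (0.290000 + 1.210000)/2 = 0.750000
  f(c_1) = f(0.750000) = 0.277633
  f(a) × f(c) < 0, new interval: [0.290000, 0.750000]
Iteration 2:
  c_2 = (0.290000 + 0.750000)/2 = 0.520000
  f(c_2) = f(0.520000) = -0.074521
  f(a) × f(c) ≥ 0, new interval: [0.520000, 0.750000]

After 2 iteration(s), the approximation is c_2 = 0.520000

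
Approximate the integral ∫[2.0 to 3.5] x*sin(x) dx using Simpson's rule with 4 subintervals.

f(x) = x*sin(x)
a = 2.0, b = 3.5, n = 4
h = (b - a)/n = 0.375000

Simpson's rule: (h/3)[f(x₀) + 4f(x₁) + 2f(x₂) + ... + f(xₙ)]

x_0 = 2.0000, f(x_0) = 1.818595, coefficient = 1
x_1 = 2.3750, f(x_1) = 1.647502, coefficient = 4
x_2 = 2.7500, f(x_2) = 1.049568, coefficient = 2
x_3 = 3.1250, f(x_3) = 0.051850, coefficient = 4
x_4 = 3.5000, f(x_4) = -1.227741, coefficient = 1

I ≈ (0.375000/3) × 9.487395 = 1.185924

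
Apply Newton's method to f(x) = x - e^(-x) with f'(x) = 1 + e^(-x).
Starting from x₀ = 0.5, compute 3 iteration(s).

f(x) = x - e^(-x)
f'(x) = 1 + e^(-x)
x₀ = 0.5

Newton-Raphson formula: x_{n+1} = x_n - f(x_n)/f'(x_n)

Iteration 1:
  f(0.500000) = -0.106531
  f'(0.500000) = 1.606531
  x_1 = 0.500000 - (-0.106531)/1.606531 = 0.566311
Iteration 2:
  f(0.566311) = -0.001305
  f'(0.566311) = 1.567616
  x_2 = 0.566311 - (-0.001305)/1.567616 = 0.567143
Iteration 3:
  f(0.567143) = 0.000000
  f'(0.567143) = 1.567143
  x_3 = 0.567143 - 0.000000/1.567143 = 0.567143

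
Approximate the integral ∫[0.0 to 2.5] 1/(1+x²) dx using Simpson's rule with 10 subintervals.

f(x) = 1/(1+x²)
a = 0.0, b = 2.5, n = 10
h = (b - a)/n = 0.250000

Simpson's rule: (h/3)[f(x₀) + 4f(x₁) + 2f(x₂) + ... + f(xₙ)]

x_0 = 0.0000, f(x_0) = 1.000000, coefficient = 1
x_1 = 0.2500, f(x_1) = 0.941176, coefficient = 4
x_2 = 0.5000, f(x_2) = 0.800000, coefficient = 2
x_3 = 0.7500, f(x_3) = 0.640000, coefficient = 4
x_4 = 1.0000, f(x_4) = 0.500000, coefficient = 2
x_5 = 1.2500, f(x_5) = 0.390244, coefficient = 4
x_6 = 1.5000, f(x_6) = 0.307692, coefficient = 2
x_7 = 1.7500, f(x_7) = 0.246154, coefficient = 4
x_8 = 2.0000, f(x_8) = 0.200000, coefficient = 2
x_9 = 2.2500, f(x_9) = 0.164948, coefficient = 4
x_10 = 2.5000, f(x_10) = 0.137931, coefficient = 1

I ≈ (0.250000/3) × 14.283406 = 1.190284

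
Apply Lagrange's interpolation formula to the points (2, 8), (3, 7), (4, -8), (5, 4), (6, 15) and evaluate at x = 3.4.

Lagrange interpolation formula:
P(x) = Σ yᵢ × Lᵢ(x)
where Lᵢ(x) = Π_{j≠i} (x - xⱼ)/(xᵢ - xⱼ)

L_0(3.4) = (3.4 - 3)/(2 - 3) × (3.4 - 4)/(2 - 4) × (3.4 - 5)/(2 - 5) × (3.4 - 6)/(2 - 6) = -0.041600
L_1(3.4) = (3.4 - 2)/(3 - 2) × (3.4 - 4)/(3 - 4) × (3.4 - 5)/(3 - 5) × (3.4 - 6)/(3 - 6) = 0.582400
L_2(3.4) = (3.4 - 2)/(4 - 2) × (3.4 - 3)/(4 - 3) × (3.4 - 5)/(4 - 5) × (3.4 - 6)/(4 - 6) = 0.582400
L_3(3.4) = (3.4 - 2)/(5 - 2) × (3.4 - 3)/(5 - 3) × (3.4 - 4)/(5 - 4) × (3.4 - 6)/(5 - 6) = -0.145600
L_4(3.4) = (3.4 - 2)/(6 - 2) × (3.4 - 3)/(6 - 3) × (3.4 - 4)/(6 - 4) × (3.4 - 5)/(6 - 5) = 0.022400

P(3.4) = 8×L_0(3.4) + 7×L_1(3.4) + (-8)×L_2(3.4) + 4×L_3(3.4) + 15×L_4(3.4)
P(3.4) = -1.161600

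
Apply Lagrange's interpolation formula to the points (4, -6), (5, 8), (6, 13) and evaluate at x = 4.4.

Lagrange interpolation formula:
P(x) = Σ yᵢ × Lᵢ(x)
where Lᵢ(x) = Π_{j≠i} (x - xⱼ)/(xᵢ - xⱼ)

L_0(4.4) = (4.4 - 5)/(4 - 5) × (4.4 - 6)/(4 - 6) = 0.480000
L_1(4.4) = (4.4 - 4)/(5 - 4) × (4.4 - 6)/(5 - 6) = 0.640000
L_2(4.4) = (4.4 - 4)/(6 - 4) × (4.4 - 5)/(6 - 5) = -0.120000

P(4.4) = (-6)×L_0(4.4) + 8×L_1(4.4) + 13×L_2(4.4)
P(4.4) = 0.680000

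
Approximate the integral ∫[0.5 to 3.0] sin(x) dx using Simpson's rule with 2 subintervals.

f(x) = sin(x)
a = 0.5, b = 3.0, n = 2
h = (b - a)/n = 1.250000

Simpson's rule: (h/3)[f(x₀) + 4f(x₁) + 2f(x₂) + ... + f(xₙ)]

x_0 = 0.5000, f(x_0) = 0.479426, coefficient = 1
x_1 = 1.7500, f(x_1) = 0.983986, coefficient = 4
x_2 = 3.0000, f(x_2) = 0.141120, coefficient = 1

I ≈ (1.250000/3) × 4.556489 = 1.898537
Exact value: 1.867575
Error: 0.030962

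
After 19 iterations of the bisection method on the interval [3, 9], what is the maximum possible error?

Bisection error bound: |error| ≤ (b-a)/2^n
|error| ≤ (9 - 3)/2^19 = 6/2^19
|error| ≤ 0.0000114441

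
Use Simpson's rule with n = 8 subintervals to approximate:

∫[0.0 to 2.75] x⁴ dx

f(x) = x⁴
a = 0.0, b = 2.75, n = 8
h = (b - a)/n = 0.343750

Simpson's rule: (h/3)[f(x₀) + 4f(x₁) + 2f(x₂) + ... + f(xₙ)]

x_0 = 0.0000, f(x_0) = 0.000000, coefficient = 1
x_1 = 0.3438, f(x_1) = 0.013963, coefficient = 4
x_2 = 0.6875, f(x_2) = 0.223404, coefficient = 2
x_3 = 1.0312, f(x_3) = 1.130982, coefficient = 4
x_4 = 1.3750, f(x_4) = 3.574463, coefficient = 2
x_5 = 1.7188, f(x_5) = 8.726716, coefficient = 4
x_6 = 2.0625, f(x_6) = 18.095718, coefficient = 2
x_7 = 2.4062, f(x_7) = 33.524552, coefficient = 4
x_8 = 2.7500, f(x_8) = 57.191406, coefficient = 1

I ≈ (0.343750/3) × 274.563431 = 31.460393
Exact value: 31.455273
Error: 0.005120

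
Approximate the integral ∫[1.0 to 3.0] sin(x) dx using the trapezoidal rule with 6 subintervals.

f(x) = sin(x)
a = 1.0, b = 3.0, n = 6
h = (b - a)/n = 0.333333

Trapezoidal rule: (h/2)[f(x₀) + 2f(x₁) + 2f(x₂) + ... + f(xₙ)]

x_0 = 1.0000, f(x_0) = 0.841471, coefficient = 1
x_1 = 1.3333, f(x_1) = 0.971938, coefficient = 2
x_2 = 1.6667, f(x_2) = 0.995408, coefficient = 2
x_3 = 2.0000, f(x_3) = 0.909297, coefficient = 2
x_4 = 2.3333, f(x_4) = 0.723086, coefficient = 2
x_5 = 2.6667, f(x_5) = 0.457273, coefficient = 2
x_6 = 3.0000, f(x_6) = 0.141120, coefficient = 1

I ≈ (0.333333/2) × 9.096595 = 1.516099
Exact value: 1.530295
Error: 0.014196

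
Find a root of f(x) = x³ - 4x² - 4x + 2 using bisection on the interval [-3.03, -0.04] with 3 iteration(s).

f(x) = x³ - 4x² - 4x + 2
Initial interval: [-3.03, -0.04]

Iteration 1:
  c_1 = (-3.030000 + (-0.040000))/2 = -1.535000
  f(c_1) = f(-1.535000) = -4.901705
  f(a) × f(c) ≥ 0, new interval: [-1.535000, -0.040000]
Iteration 2:
  c_2 = (-1.535000 + (-0.040000))/2 = -0.787500
  f(c_2) = f(-0.787500) = 2.181002
  f(a) × f(c) < 0, new interval: [-1.535000, -0.787500]
Iteration 3:
  c_3 = (-1.535000 + (-0.787500))/2 = -1.161250
  f(c_3) = f(-1.161250) = -0.314954
  f(a) × f(c) ≥ 0, new interval: [-1.161250, -0.787500]

After 3 iteration(s), the approximation is c_3 = -1.161250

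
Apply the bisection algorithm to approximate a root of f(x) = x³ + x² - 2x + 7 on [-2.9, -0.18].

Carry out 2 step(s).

f(x) = x³ + x² - 2x + 7
Initial interval: [-2.9, -0.18]

Iteration 1:
  c_1 = (-2.900000 + (-0.180000))/2 = -1.540000
  f(c_1) = f(-1.540000) = 8.799336
  f(a) × f(c) < 0, new interval: [-2.900000, -1.540000]
Iteration 2:
  c_2 = (-2.900000 + (-1.540000))/2 = -2.220000
  f(c_2) = f(-2.220000) = 5.427352
  f(a) × f(c) < 0, new interval: [-2.900000, -2.220000]

After 2 iteration(s), the approximation is c_2 = -2.220000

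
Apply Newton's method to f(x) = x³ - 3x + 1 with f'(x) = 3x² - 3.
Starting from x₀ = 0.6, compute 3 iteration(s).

f(x) = x³ - 3x + 1
f'(x) = 3x² - 3
x₀ = 0.6

Newton-Raphson formula: x_{n+1} = x_n - f(x_n)/f'(x_n)

Iteration 1:
  f(0.600000) = -0.584000
  f'(0.600000) = -1.920000
  x_1 = 0.600000 - (-0.584000)/(-1.920000) = 0.295833
Iteration 2:
  f(0.295833) = 0.138391
  f'(0.295833) = -2.737448
  x_2 = 0.295833 - 0.138391/(-2.737448) = 0.346388
Iteration 3:
  f(0.346388) = 0.002397
  f'(0.346388) = -2.640046
  x_3 = 0.346388 - 0.002397/(-2.640046) = 0.347296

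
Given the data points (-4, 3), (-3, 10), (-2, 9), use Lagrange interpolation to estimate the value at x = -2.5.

Lagrange interpolation formula:
P(x) = Σ yᵢ × Lᵢ(x)
where Lᵢ(x) = Π_{j≠i} (x - xⱼ)/(xᵢ - xⱼ)

L_0(-2.5) = (-2.5 - (-3))/(-4 - (-3)) × (-2.5 - (-2))/(-4 - (-2)) = -0.125000
L_1(-2.5) = (-2.5 - (-4))/(-3 - (-4)) × (-2.5 - (-2))/(-3 - (-2)) = 0.750000
L_2(-2.5) = (-2.5 - (-4))/(-2 - (-4)) × (-2.5 - (-3))/(-2 - (-3)) = 0.375000

P(-2.5) = 3×L_0(-2.5) + 10×L_1(-2.5) + 9×L_2(-2.5)
P(-2.5) = 10.500000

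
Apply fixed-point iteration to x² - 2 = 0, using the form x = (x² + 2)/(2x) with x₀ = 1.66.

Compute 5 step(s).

Equation: x² - 2 = 0
Fixed-point form: x = (x² + 2)/(2x)
x₀ = 1.66

x_1 = g(1.660000) = 1.432410
x_2 = g(1.432410) = 1.414329
x_3 = g(1.414329) = 1.414214
x_4 = g(1.414214) = 1.414214
x_5 = g(1.414214) = 1.414214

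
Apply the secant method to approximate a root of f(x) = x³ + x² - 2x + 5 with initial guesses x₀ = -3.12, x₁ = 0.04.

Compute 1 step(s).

f(x) = x³ + x² - 2x + 5
x₀ = -3.12, x₁ = 0.04

Secant formula: x_{n+1} = x_n - f(x_n)(x_n - x_{n-1})/(f(x_n) - f(x_{n-1}))

Iteration 1:
  f(-3.120000) = -9.396928
  f(0.040000) = 4.921664
  x_2 = 0.040000 - 4.921664×(0.040000 - (-3.120000))/(4.921664 - (-9.396928))
       = -1.046172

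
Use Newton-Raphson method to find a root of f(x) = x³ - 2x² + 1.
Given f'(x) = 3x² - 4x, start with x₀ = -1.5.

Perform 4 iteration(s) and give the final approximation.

f(x) = x³ - 2x² + 1
f'(x) = 3x² - 4x
x₀ = -1.5

Newton-Raphson formula: x_{n+1} = x_n - f(x_n)/f'(x_n)

Iteration 1:
  f(-1.500000) = -6.875000
  f'(-1.500000) = 12.750000
  x_1 = -1.500000 - (-6.875000)/12.750000 = -0.960784
Iteration 2:
  f(-0.960784) = -1.733119
  f'(-0.960784) = 6.612457
  x_2 = -0.960784 - (-1.733119)/6.612457 = -0.698685
Iteration 3:
  f(-0.698685) = -0.317393
  f'(-0.698685) = 4.259224
  x_3 = -0.698685 - (-0.317393)/4.259224 = -0.624166
Iteration 4:
  f(-0.624166) = -0.022332
  f'(-0.624166) = 3.665415
  x_4 = -0.624166 - (-0.022332)/3.665415 = -0.618074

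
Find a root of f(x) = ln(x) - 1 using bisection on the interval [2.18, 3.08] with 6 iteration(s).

f(x) = ln(x) - 1
Initial interval: [2.18, 3.08]

Iteration 1:
  c_1 = (2.180000 + 3.080000)/2 = 2.630000
  f(c_1) = f(2.630000) = -0.033016
  f(a) × f(c) ≥ 0, new interval: [2.630000, 3.080000]
Iteration 2:
  c_2 = (2.630000 + 3.080000)/2 = 2.855000
  f(c_2) = f(2.855000) = 0.049072
  f(a) × f(c) < 0, new interval: [2.630000, 2.855000]
Iteration 3:
  c_3 = (2.630000 + 2.855000)/2 = 2.742500
  f(c_3) = f(2.742500) = 0.008870
  f(a) × f(c) < 0, new interval: [2.630000, 2.742500]
Iteration 4:
  c_4 = (2.630000 + 2.742500)/2 = 2.686250
  f(c_4) = f(2.686250) = -0.011854
  f(a) × f(c) ≥ 0, new interval: [2.686250, 2.742500]
Iteration 5:
  c_5 = (2.686250 + 2.742500)/2 = 2.714375
  f(c_5) = f(2.714375) = -0.001438
  f(a) × f(c) ≥ 0, new interval: [2.714375, 2.742500]
Iteration 6:
  c_6 = (2.714375 + 2.742500)/2 = 2.728437
  f(c_6) = f(2.728437) = 0.003729
  f(a) × f(c) < 0, new interval: [2.714375, 2.728437]

After 6 iteration(s), the approximation is c_6 = 2.728437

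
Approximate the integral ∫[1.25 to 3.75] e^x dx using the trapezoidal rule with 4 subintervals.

f(x) = e^x
a = 1.25, b = 3.75, n = 4
h = (b - a)/n = 0.625000

Trapezoidal rule: (h/2)[f(x₀) + 2f(x₁) + 2f(x₂) + ... + f(xₙ)]

x_0 = 1.2500, f(x_0) = 3.490343, coefficient = 1
x_1 = 1.8750, f(x_1) = 6.520819, coefficient = 2
x_2 = 2.5000, f(x_2) = 12.182494, coefficient = 2
x_3 = 3.1250, f(x_3) = 22.759895, coefficient = 2
x_4 = 3.7500, f(x_4) = 42.521082, coefficient = 1

I ≈ (0.625000/2) × 128.937841 = 40.293075
Exact value: 39.030739
Error: 1.262336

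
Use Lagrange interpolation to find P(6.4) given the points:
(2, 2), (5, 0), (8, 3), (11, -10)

Lagrange interpolation formula:
P(x) = Σ yᵢ × Lᵢ(x)
where Lᵢ(x) = Π_{j≠i} (x - xⱼ)/(xᵢ - xⱼ)

L_0(6.4) = (6.4 - 5)/(2 - 5) × (6.4 - 8)/(2 - 8) × (6.4 - 11)/(2 - 11) = -0.063605
L_1(6.4) = (6.4 - 2)/(5 - 2) × (6.4 - 8)/(5 - 8) × (6.4 - 11)/(5 - 11) = 0.599704
L_2(6.4) = (6.4 - 2)/(8 - 2) × (6.4 - 5)/(8 - 5) × (6.4 - 11)/(8 - 11) = 0.524741
L_3(6.4) = (6.4 - 2)/(11 - 2) × (6.4 - 5)/(11 - 5) × (6.4 - 8)/(11 - 8) = -0.060840

P(6.4) = 2×L_0(6.4) + 0×L_1(6.4) + 3×L_2(6.4) + (-10)×L_3(6.4)
P(6.4) = 2.055407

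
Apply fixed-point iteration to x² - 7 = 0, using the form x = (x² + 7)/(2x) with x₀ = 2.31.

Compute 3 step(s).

Equation: x² - 7 = 0
Fixed-point form: x = (x² + 7)/(2x)
x₀ = 2.31

x_1 = g(2.310000) = 2.670152
x_2 = g(2.670152) = 2.645863
x_3 = g(2.645863) = 2.645751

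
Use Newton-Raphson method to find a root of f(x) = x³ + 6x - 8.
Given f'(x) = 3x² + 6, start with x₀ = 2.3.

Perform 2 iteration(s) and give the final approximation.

f(x) = x³ + 6x - 8
f'(x) = 3x² + 6
x₀ = 2.3

Newton-Raphson formula: x_{n+1} = x_n - f(x_n)/f'(x_n)

Iteration 1:
  f(2.300000) = 17.967000
  f'(2.300000) = 21.870000
  x_1 = 2.300000 - 17.967000/21.870000 = 1.478464
Iteration 2:
  f(1.478464) = 4.102489
  f'(1.478464) = 12.557564
  x_2 = 1.478464 - 4.102489/12.557564 = 1.151769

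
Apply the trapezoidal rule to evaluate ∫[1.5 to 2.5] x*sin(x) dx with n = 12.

f(x) = x*sin(x)
a = 1.5, b = 2.5, n = 12
h = (b - a)/n = 0.083333

Trapezoidal rule: (h/2)[f(x₀) + 2f(x₁) + 2f(x₂) + ... + f(xₙ)]

x_0 = 1.5000, f(x_0) = 1.496242, coefficient = 1
x_1 = 1.5833, f(x_1) = 1.583209, coefficient = 2
x_2 = 1.6667, f(x_2) = 1.659013, coefficient = 2
x_3 = 1.7500, f(x_3) = 1.721975, coefficient = 2
x_4 = 1.8333, f(x_4) = 1.770514, coefficient = 2
x_5 = 1.9167, f(x_5) = 1.803163, coefficient = 2
x_6 = 2.0000, f(x_6) = 1.818595, coefficient = 2
x_7 = 2.0833, f(x_7) = 1.815632, coefficient = 2
x_8 = 2.1667, f(x_8) = 1.793264, coefficient = 2
x_9 = 2.2500, f(x_9) = 1.750665, coefficient = 2
x_10 = 2.3333, f(x_10) = 1.687200, coefficient = 2
x_11 = 2.4167, f(x_11) = 1.602443, coefficient = 2
x_12 = 2.5000, f(x_12) = 1.496180, coefficient = 1

I ≈ (0.083333/2) × 41.003769 = 1.708490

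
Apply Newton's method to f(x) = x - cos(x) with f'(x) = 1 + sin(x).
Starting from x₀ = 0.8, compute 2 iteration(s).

f(x) = x - cos(x)
f'(x) = 1 + sin(x)
x₀ = 0.8

Newton-Raphson formula: x_{n+1} = x_n - f(x_n)/f'(x_n)

Iteration 1:
  f(0.800000) = 0.103293
  f'(0.800000) = 1.717356
  x_1 = 0.800000 - 0.103293/1.717356 = 0.739853
Iteration 2:
  f(0.739853) = 0.001286
  f'(0.739853) = 1.674180
  x_2 = 0.739853 - 0.001286/1.674180 = 0.739085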